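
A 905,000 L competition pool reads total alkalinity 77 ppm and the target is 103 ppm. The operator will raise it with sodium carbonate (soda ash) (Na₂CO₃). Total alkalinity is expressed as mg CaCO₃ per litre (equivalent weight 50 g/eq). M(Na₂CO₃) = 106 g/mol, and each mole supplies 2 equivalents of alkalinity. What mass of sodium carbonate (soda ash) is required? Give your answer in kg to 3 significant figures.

Alkalinity to add: (103 − 77) = 26 mg/L as CaCO₃ × 905,000 L = 23,530 g as CaCO₃.
Equivalents: 23,530 g ÷ 50 g/eq = 470.6 eq.
Each mole of Na₂CO₃ supplies 2 eq, so 470.6 / 2 = 235.3 mol.
Mass: 235.3 mol × 106 g/mol = 24,940 g.

24.9 kg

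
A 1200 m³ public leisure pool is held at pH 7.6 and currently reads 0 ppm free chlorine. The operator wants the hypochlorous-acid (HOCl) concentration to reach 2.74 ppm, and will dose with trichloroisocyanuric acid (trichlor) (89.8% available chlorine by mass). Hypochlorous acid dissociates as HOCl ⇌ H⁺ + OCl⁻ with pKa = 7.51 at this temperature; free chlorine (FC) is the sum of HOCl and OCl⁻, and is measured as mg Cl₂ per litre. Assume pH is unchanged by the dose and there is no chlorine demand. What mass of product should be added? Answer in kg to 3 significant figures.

8.17 kg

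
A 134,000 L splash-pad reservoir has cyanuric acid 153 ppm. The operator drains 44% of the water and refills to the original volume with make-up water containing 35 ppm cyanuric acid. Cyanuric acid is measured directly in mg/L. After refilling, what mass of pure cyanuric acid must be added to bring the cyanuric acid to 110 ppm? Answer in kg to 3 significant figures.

1.20 kg

After draining 44% and refilling: 153 × 0.56 + 35 × 0.44 = 101.08 ppm.
Deficit to target: 110 − 101.08 = 8.92 mg/L.
Mass: 8.92 mg/L × 134,000 L = 1195 g cyanuric acid.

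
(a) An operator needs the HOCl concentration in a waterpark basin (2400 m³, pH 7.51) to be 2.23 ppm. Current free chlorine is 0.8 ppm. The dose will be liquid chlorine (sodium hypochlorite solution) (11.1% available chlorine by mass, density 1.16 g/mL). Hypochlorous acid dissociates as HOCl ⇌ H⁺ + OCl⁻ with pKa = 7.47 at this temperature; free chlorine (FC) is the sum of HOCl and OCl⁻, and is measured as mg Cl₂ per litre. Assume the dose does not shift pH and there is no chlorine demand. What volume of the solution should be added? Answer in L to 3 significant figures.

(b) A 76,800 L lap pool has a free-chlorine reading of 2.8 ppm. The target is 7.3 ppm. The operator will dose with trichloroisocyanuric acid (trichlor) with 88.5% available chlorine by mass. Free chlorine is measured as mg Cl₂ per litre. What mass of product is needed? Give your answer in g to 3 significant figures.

(a) 72.2 L; (b) 391 g

(a) Volume: 2400 m³ = 2,400,000 L.
(a) [OCl⁻]/[HOCl] = 10^(pH − pKa) = 10^(7.51 − 7.47) = 1.096; fraction as HOCl = 1/(1 + 1.096) = 0.477.
(a) Free chlorine required for 2.23 ppm HOCl: 2.23 / 0.477 = 4.675 ppm.
(a) FC to add: 4.675 − 0.8 = 3.875 mg/L as Cl₂.
(a) Cl₂ equivalent: 3.875 mg/L × 2,400,000 L = 9300 g.
(a) Product at 11.1% available Cl: 9300 / 0.111 = 83,790 g.
(a) Volume: 83,790 g ÷ 1.16 g/mL = 72,230 mL.

(b) Chlorine deficit: 7.3 − 2.8 = 4.5 ppm = 4.5 mg/L as Cl₂.
(b) Cl₂ equivalent needed: 4.5 mg/L × 76,800 L = 345,600 mg = 345.6 g.
(b) Product at 88.5% available chlorine: 345.6 / 0.885 = 390.5 g.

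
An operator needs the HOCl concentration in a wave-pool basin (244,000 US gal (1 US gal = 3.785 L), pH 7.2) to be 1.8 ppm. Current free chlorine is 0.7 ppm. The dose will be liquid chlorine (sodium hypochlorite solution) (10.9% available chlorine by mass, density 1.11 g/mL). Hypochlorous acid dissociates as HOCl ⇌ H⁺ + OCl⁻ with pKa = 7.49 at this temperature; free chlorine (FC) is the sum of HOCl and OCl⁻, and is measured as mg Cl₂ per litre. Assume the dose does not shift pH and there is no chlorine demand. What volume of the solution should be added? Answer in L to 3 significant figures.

15.4 L

Volume: 244,000 US gal × 3.785 L/gal = 923,540 L.
[OCl⁻]/[HOCl] = 10^(pH − pKa) = 10^(7.2 − 7.49) = 0.5129; fraction as HOCl = 1/(1 + 0.5129) = 0.661.
Free chlorine required for 1.8 ppm HOCl: 1.8 / 0.661 = 2.723 ppm.
FC to add: 2.723 − 0.7 = 2.023 mg/L as Cl₂.
Cl₂ equivalent: 2.023 mg/L × 923,540 L = 1868 g.
Product at 10.9% available Cl: 1868 / 0.109 = 17,140 g.
Volume: 17,140 g ÷ 1.11 g/mL = 15,440 mL.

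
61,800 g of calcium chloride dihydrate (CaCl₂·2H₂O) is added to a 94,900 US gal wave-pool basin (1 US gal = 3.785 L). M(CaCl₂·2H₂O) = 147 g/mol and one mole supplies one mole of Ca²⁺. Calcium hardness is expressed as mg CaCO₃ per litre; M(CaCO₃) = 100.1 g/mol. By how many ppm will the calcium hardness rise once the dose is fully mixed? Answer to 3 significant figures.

117 ppm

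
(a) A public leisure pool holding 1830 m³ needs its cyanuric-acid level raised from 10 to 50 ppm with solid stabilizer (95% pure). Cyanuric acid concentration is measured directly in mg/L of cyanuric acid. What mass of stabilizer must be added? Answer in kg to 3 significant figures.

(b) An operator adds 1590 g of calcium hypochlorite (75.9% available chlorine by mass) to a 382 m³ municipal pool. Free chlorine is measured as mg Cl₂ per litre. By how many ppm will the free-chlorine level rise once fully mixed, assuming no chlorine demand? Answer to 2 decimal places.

(a) Volume: 1830 m³ = 1,830,000 L.
(a) CYA to add: (50 − 10) = 40 mg/L × 1,830,000 L = 73,200 g cyanuric acid.
(a) At 95% purity: 73,200 / 0.95 = 77,050 g product.

(b) Volume: 382 m³ = 382,000 L.
(b) Available chlorine delivered: 1590 g × 0.759 = 1207 g as Cl₂.
(b) Concentration rise: 1207 g / 382,000 L = 3.159 mg/L = 3.16 ppm.

(a) 77.1 kg; (b) 3.16 ppm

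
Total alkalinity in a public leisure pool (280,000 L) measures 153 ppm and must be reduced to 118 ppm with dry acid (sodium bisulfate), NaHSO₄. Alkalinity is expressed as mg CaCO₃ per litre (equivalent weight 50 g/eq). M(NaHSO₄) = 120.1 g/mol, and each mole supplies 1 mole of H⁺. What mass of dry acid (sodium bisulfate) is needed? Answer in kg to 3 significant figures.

Alkalinity to neutralize: (153 − 118) = 35 mg/L as CaCO₃ × 280,000 L = 9800 g as CaCO₃.
Equivalents of H⁺ required: 9800 ÷ 50 g/eq = 196 eq = 196 mol NaHSO₄.
Mass of NaHSO₄: 196 × 120.1 = 23,540 g.

23.5 kg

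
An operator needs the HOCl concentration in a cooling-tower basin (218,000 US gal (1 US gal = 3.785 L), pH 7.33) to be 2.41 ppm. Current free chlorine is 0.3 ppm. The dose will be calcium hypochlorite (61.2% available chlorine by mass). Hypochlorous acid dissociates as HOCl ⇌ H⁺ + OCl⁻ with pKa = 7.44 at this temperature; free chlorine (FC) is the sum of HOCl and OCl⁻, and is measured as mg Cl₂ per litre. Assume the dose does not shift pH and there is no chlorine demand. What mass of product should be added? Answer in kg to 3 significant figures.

5.37 kg

Volume: 218,000 US gal × 3.785 L/gal = 825,130 L.
[OCl⁻]/[HOCl] = 10^(pH − pKa) = 10^(7.33 − 7.44) = 0.7762; fraction as HOCl = 1/(1 + 0.7762) = 0.563.
Free chlorine required for 2.41 ppm HOCl: 2.41 / 0.563 = 4.281 ppm.
FC to add: 4.281 − 0.3 = 3.981 mg/L as Cl₂.
Cl₂ equivalent: 3.981 mg/L × 825,130 L = 3285 g.
Product at 61.2% available Cl: 3285 / 0.612 = 5367 g.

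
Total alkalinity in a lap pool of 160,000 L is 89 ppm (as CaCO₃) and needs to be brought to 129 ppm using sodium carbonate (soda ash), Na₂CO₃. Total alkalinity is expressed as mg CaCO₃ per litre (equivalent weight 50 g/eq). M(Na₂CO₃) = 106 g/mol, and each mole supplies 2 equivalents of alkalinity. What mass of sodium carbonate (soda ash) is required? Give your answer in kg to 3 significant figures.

6.78 kg

Alkalinity to add: (129 − 89) = 40 mg/L as CaCO₃ × 160,000 L = 6400 g as CaCO₃.
Equivalents: 6400 g ÷ 50 g/eq = 128 eq.
Each mole of Na₂CO₃ supplies 2 eq, so 128 / 2 = 64 mol.
Mass: 64 mol × 106 g/mol = 6784 g.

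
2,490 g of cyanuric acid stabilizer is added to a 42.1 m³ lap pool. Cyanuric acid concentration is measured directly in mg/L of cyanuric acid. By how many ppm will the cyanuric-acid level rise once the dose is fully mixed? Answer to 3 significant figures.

59.1 ppm

Volume: 42.1 m³ = 42,100 L.
Rise: 2,490 g / 42,100 L × 1000 = 59.14 mg/L.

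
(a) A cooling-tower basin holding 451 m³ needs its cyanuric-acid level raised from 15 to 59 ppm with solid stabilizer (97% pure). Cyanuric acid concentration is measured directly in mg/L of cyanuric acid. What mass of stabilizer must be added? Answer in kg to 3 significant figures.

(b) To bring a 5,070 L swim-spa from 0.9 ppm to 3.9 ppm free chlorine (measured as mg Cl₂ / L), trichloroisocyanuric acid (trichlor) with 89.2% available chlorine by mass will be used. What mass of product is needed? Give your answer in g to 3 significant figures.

(a) Volume: 451 m³ = 451,000 L.
(a) CYA to add: (59 − 15) = 44 mg/L × 451,000 L = 19,840 g cyanuric acid.
(a) At 97% purity: 19,840 / 0.97 = 20,460 g product.

(b) Chlorine deficit: 3.9 − 0.9 = 3 ppm = 3 mg/L as Cl₂.
(b) Cl₂ equivalent needed: 3 mg/L × 5,070 L = 15,210 mg = 15.21 g.
(b) Product at 89.2% available chlorine: 15.21 / 0.892 = 17.05 g.

(a) 20.5 kg; (b) 17.1 g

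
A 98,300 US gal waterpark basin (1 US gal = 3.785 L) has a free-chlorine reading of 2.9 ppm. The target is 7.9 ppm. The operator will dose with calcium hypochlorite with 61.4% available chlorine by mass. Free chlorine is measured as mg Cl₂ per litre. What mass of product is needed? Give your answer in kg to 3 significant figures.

3.03 kg

Volume: 98,300 US gal × 3.785 L/gal = 372,066 L.
Chlorine deficit: 7.9 − 2.9 = 5 ppm = 5 mg/L as Cl₂.
Cl₂ equivalent needed: 5 mg/L × 372,066 L = 1,860,000 mg = 1860 g.
Product at 61.4% available chlorine: 1860 / 0.614 = 3030 g.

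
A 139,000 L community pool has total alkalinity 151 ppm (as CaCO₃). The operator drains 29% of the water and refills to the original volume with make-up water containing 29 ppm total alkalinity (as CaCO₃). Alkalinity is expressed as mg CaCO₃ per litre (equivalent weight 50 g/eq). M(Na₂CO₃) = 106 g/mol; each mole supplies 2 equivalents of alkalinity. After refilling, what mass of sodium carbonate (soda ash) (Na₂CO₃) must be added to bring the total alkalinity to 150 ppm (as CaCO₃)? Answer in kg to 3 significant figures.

5.07 kg

After draining 29% and refilling: 151 × 0.71 + 29 × 0.29 = 115.62 ppm.
Deficit to target: 150 − 115.62 = 34.38 mg/L.
As CaCO₃: 34.38 mg/L × 139,000 L = 4779 g; ÷ 50 g/eq ÷ 2 = 47.79 mol Na₂CO₃.
Mass: 47.79 × 106 = 5066 g.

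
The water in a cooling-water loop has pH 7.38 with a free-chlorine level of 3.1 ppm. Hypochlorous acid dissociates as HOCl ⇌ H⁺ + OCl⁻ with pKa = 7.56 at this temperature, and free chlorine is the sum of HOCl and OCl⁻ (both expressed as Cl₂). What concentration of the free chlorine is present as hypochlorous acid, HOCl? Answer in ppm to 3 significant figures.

[OCl⁻]/[HOCl] = 10^(pH − pKa) = 10^(7.38 − 7.56) = 10^-0.18 = 0.6607.
Fraction as HOCl = 1 / (1 + 0.6607) = 0.6022.
HOCl = 0.6022 × 3.1 ppm = 1.867 ppm.

1.87 ppm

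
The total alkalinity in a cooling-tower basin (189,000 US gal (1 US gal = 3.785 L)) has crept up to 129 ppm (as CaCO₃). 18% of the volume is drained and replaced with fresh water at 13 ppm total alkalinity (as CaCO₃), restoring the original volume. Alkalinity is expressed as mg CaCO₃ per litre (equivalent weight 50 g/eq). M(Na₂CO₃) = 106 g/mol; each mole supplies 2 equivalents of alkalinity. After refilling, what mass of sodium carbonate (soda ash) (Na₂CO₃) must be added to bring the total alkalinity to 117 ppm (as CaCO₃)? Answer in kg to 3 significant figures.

6.73 kg

Volume: 189,000 US gal × 3.785 L/gal = 715,365 L.
After draining 18% and refilling: 129 × 0.82 + 13 × 0.18 = 108.12 ppm.
Deficit to target: 117 − 108.12 = 8.88 mg/L.
As CaCO₃: 8.88 mg/L × 715,365 L = 6352 g; ÷ 50 g/eq ÷ 2 = 63.52 mol Na₂CO₃.
Mass: 63.52 × 106 = 6734 g.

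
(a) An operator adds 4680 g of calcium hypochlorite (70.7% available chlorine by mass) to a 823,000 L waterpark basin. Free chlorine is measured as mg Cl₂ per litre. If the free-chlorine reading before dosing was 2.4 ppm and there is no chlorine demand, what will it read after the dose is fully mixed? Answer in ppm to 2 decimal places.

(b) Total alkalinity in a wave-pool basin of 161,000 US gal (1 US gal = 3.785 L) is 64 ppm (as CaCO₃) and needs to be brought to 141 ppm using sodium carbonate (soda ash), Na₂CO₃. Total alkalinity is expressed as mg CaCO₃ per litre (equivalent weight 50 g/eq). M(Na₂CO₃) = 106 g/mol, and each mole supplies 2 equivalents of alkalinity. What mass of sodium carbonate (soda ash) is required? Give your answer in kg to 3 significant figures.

(a) 6.42 ppm; (b) 49.7 kg

(a) Available chlorine delivered: 4680 g × 0.707 = 3309 g as Cl₂.
(a) Concentration rise: 3309 g / 823,000 L = 4.02 mg/L = 4.02 ppm.
(a) Final FC: 2.4 + 4.02 = 6.42 ppm.

(b) Volume: 161,000 US gal × 3.785 L/gal = 609,385 L.
(b) Alkalinity to add: (141 − 64) = 77 mg/L as CaCO₃ × 609,385 L = 46,920 g as CaCO₃.
(b) Equivalents: 46,920 g ÷ 50 g/eq = 938.5 eq.
(b) Each mole of Na₂CO₃ supplies 2 eq, so 938.5 / 2 = 469.2 mol.
(b) Mass: 469.2 mol × 106 g/mol = 49,740 g.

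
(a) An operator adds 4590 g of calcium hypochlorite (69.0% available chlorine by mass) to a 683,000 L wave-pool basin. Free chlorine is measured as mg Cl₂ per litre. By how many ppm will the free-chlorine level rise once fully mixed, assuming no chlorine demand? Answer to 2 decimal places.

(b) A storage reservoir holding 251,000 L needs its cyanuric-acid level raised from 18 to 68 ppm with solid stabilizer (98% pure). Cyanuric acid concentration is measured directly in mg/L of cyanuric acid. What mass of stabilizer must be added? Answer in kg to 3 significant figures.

(a) Available chlorine delivered: 4590 g × 0.69 = 3167 g as Cl₂.
(a) Concentration rise: 3167 g / 683,000 L = 4.637 mg/L = 4.64 ppm.

(b) CYA to add: (68 − 18) = 50 mg/L × 251,000 L = 12,550 g cyanuric acid.
(b) At 98% purity: 12,550 / 0.98 = 12,810 g product.

(a) 4.64 ppm; (b) 12.8 kg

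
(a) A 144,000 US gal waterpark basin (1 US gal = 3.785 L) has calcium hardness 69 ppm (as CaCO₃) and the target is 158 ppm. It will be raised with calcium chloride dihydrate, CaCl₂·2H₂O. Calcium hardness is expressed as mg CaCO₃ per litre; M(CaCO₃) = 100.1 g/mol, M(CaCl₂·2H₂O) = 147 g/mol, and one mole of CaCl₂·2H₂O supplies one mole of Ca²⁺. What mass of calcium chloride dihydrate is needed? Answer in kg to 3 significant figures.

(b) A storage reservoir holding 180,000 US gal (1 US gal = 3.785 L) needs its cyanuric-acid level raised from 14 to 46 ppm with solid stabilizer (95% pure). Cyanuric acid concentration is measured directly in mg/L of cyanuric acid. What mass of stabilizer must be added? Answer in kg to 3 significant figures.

(a) Volume: 144,000 US gal × 3.785 L/gal = 545,040 L.
(a) Hardness to add: (158 − 69) = 89 mg/L as CaCO₃ × 545,040 L = 48,510 g as CaCO₃.
(a) Moles of Ca²⁺ (1 mol Ca²⁺ ≡ 1 mol CaCO₃): 48,510 / 100.1 g/mol = 484.6 mol.
(a) Mass of CaCl₂·2H₂O: 484.6 × 147 = 71,240 g.

(b) Volume: 180,000 US gal × 3.785 L/gal = 681,300 L.
(b) CYA to add: (46 − 14) = 32 mg/L × 681,300 L = 21,800 g cyanuric acid.
(b) At 95% purity: 21,800 / 0.95 = 22,950 g product.

(a) 71.2 kg; (b) 22.9 kg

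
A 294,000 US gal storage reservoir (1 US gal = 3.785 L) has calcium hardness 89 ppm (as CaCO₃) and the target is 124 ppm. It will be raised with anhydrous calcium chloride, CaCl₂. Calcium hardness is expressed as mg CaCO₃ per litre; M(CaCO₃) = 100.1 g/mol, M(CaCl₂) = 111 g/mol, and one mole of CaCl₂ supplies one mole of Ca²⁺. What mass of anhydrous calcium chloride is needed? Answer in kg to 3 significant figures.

Volume: 294,000 US gal × 3.785 L/gal = 1,112,790 L.
Hardness to add: (124 − 89) = 35 mg/L as CaCO₃ × 1,112,790 L = 38,950 g as CaCO₃.
Moles of Ca²⁺ (1 mol Ca²⁺ ≡ 1 mol CaCO₃): 38,950 / 100.1 g/mol = 389.1 mol.
Mass of CaCl₂: 389.1 × 111 = 43,190 g.

43.2 kg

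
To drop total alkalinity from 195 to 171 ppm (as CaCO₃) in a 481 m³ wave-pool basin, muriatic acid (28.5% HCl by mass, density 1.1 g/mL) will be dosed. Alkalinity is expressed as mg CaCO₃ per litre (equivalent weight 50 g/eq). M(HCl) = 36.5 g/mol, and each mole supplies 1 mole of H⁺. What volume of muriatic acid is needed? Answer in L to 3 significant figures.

26.9 L

Volume: 481 m³ = 481,000 L.
Alkalinity to neutralize: (195 − 171) = 24 mg/L as CaCO₃ × 481,000 L = 11,540 g as CaCO₃.
Equivalents of H⁺ required: 11,540 ÷ 50 g/eq = 230.9 eq = 230.9 mol HCl.
Mass of HCl: 230.9 × 36.5 = 8427 g.
Mass of 28.5% solution: 8427 / 0.285 = 29,570 g.
Volume: 29,570 g ÷ 1.1 g/mL = 26,880 mL.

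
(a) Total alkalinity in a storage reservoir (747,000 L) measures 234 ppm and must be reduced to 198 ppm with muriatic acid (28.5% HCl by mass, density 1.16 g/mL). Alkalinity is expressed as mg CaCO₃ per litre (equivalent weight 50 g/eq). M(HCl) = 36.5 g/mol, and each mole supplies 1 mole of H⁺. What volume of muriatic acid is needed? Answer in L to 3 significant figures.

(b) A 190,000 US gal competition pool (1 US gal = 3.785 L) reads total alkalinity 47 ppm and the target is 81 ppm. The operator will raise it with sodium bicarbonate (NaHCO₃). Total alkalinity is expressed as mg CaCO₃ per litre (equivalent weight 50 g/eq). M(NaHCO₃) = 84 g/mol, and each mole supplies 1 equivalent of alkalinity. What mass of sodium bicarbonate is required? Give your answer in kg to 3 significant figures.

(a) Alkalinity to neutralize: (234 − 198) = 36 mg/L as CaCO₃ × 747,000 L = 26,890 g as CaCO₃.
(a) Equivalents of H⁺ required: 26,890 ÷ 50 g/eq = 537.8 eq = 537.8 mol HCl.
(a) Mass of HCl: 537.8 × 36.5 = 19,630 g.
(a) Mass of 28.5% solution: 19,630 / 0.285 = 68,880 g.
(a) Volume: 68,880 g ÷ 1.16 g/mL = 59,380 mL.

(b) Volume: 190,000 US gal × 3.785 L/gal = 719,150 L.
(b) Alkalinity to add: (81 − 47) = 34 mg/L as CaCO₃ × 719,150 L = 24,450 g as CaCO₃.
(b) Equivalents: 24,450 g ÷ 50 g/eq = 489 eq.
(b) NaHCO₃ supplies 1 eq per mole → 489 mol.
(b) Mass: 489 mol × 84 g/mol = 41,080 g.

(a) 59.4 L; (b) 41.1 kg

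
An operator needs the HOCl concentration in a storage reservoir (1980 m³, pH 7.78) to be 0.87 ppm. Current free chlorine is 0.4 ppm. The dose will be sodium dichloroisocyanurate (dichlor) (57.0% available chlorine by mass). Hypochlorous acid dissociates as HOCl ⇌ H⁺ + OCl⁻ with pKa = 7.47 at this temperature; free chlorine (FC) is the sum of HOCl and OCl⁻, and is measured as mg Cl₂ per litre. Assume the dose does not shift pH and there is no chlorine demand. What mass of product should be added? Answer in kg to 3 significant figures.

Volume: 1980 m³ = 1,980,000 L.
[OCl⁻]/[HOCl] = 10^(pH − pKa) = 10^(7.78 − 7.47) = 2.042; fraction as HOCl = 1/(1 + 2.042) = 0.3288.
Free chlorine required for 0.87 ppm HOCl: 0.87 / 0.3288 = 2.646 ppm.
FC to add: 2.646 − 0.4 = 2.246 mg/L as Cl₂.
Cl₂ equivalent: 2.246 mg/L × 1,980,000 L = 4448 g.
Product at 57.0% available Cl: 4448 / 0.57 = 7803 g.

7.80 kg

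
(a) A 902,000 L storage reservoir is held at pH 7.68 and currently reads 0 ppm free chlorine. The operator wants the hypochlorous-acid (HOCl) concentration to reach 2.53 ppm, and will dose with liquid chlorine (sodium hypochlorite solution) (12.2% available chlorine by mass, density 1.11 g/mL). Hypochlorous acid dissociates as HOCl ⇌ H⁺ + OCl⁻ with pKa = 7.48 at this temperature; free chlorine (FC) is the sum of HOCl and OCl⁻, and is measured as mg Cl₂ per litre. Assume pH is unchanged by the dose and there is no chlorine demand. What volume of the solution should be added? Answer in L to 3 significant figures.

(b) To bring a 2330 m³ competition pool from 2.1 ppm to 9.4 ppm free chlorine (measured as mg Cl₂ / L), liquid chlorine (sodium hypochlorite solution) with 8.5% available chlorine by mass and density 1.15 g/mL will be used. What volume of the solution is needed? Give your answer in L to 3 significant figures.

(a) [OCl⁻]/[HOCl] = 10^(pH − pKa) = 10^(7.68 − 7.48) = 1.585; fraction as HOCl = 1/(1 + 1.585) = 0.3869.
(a) Free chlorine required for 2.53 ppm HOCl: 2.53 / 0.3869 = 6.54 ppm.
(a) FC to add: 6.54 − 0 = 6.54 mg/L as Cl₂.
(a) Cl₂ equivalent: 6.54 mg/L × 902,000 L = 5899 g.
(a) Product at 12.2% available Cl: 5899 / 0.122 = 48,350 g.
(a) Volume: 48,350 g ÷ 1.11 g/mL = 43,560 mL.

(b) Volume: 2330 m³ = 2,330,000 L.
(b) Chlorine deficit: 9.4 − 2.1 = 7.3 ppm = 7.3 mg/L as Cl₂.
(b) Cl₂ equivalent needed: 7.3 mg/L × 2,330,000 L = 17,010,000 mg = 17,010 g.
(b) Product at 8.5% available chlorine: 17,010 / 0.085 = 200,100 g.
(b) Volume at density 1.15 g/mL: 200,100 g ÷ 1.15 g/mL = 174,000 mL.

(a) 43.6 L; (b) 174 L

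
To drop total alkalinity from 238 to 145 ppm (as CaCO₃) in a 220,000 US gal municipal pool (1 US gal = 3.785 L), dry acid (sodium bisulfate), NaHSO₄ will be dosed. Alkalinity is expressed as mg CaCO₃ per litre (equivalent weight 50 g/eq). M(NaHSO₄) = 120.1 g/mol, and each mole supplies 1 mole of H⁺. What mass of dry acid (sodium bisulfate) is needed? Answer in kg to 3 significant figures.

186 kg

Volume: 220,000 US gal × 3.785 L/gal = 832,700 L.
Alkalinity to neutralize: (238 − 145) = 93 mg/L as CaCO₃ × 832,700 L = 77,440 g as CaCO₃.
Equivalents of H⁺ required: 77,440 ÷ 50 g/eq = 1549 eq = 1549 mol NaHSO₄.
Mass of NaHSO₄: 1549 × 120.1 = 186,000 g.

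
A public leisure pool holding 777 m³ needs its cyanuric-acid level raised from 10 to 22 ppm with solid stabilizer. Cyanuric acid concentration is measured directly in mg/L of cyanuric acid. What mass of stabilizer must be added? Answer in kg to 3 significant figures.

9.32 kg

Volume: 777 m³ = 777,000 L.
CYA to add: (22 − 10) = 12 mg/L × 777,000 L = 9324 g cyanuric acid.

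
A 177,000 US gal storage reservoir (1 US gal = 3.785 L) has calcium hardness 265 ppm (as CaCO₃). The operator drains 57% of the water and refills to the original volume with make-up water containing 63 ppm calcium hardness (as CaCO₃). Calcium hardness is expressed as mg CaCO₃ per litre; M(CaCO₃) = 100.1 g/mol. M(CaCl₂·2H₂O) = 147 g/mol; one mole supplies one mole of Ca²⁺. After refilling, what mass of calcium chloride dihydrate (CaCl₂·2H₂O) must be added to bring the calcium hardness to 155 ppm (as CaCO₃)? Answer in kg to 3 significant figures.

Volume: 177,000 US gal × 3.785 L/gal = 669,945 L.
After draining 57% and refilling: 265 × 0.43 + 63 × 0.57 = 149.86 ppm.
Deficit to target: 155 − 149.86 = 5.14 mg/L.
As CaCO₃: 5.14 mg/L × 669,945 L = 3444 g; ÷ 100.1 = 34.4 mol Ca²⁺.
Mass: 34.4 × 147 = 5057 g.

5.06 kg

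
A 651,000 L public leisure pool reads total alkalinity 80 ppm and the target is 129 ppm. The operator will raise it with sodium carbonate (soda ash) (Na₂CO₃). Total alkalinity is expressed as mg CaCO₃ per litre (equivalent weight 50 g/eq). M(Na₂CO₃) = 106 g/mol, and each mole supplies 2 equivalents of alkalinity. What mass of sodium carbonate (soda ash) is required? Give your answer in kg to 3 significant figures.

33.8 kg

Alkalinity to add: (129 − 80) = 49 mg/L as CaCO₃ × 651,000 L = 31,900 g as CaCO₃.
Equivalents: 31,900 g ÷ 50 g/eq = 638 eq.
Each mole of Na₂CO₃ supplies 2 eq, so 638 / 2 = 319 mol.
Mass: 319 mol × 106 g/mol = 33,810 g.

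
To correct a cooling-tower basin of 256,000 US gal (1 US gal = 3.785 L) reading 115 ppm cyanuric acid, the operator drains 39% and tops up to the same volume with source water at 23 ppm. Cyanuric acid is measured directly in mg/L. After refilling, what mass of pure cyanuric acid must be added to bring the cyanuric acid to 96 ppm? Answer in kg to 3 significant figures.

Volume: 256,000 US gal × 3.785 L/gal = 968,960 L.
After draining 39% and refilling: 115 × 0.61 + 23 × 0.39 = 79.12 ppm.
Deficit to target: 96 − 79.12 = 16.88 mg/L.
Mass: 16.88 mg/L × 968,960 L = 16,360 g cyanuric acid.

16.4 kg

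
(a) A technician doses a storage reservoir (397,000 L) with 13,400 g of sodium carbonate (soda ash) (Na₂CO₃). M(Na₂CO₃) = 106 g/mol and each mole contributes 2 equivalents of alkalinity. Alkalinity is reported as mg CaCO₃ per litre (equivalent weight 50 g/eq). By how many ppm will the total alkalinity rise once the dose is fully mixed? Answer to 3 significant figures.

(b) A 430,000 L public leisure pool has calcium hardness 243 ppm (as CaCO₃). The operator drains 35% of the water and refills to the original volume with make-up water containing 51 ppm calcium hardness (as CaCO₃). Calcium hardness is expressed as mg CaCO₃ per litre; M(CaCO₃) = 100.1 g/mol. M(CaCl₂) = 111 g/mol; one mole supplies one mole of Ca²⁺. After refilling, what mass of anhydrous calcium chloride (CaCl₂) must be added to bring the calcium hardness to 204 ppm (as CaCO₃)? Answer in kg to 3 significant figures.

(a) 31.8 ppm; (b) 13.4 kg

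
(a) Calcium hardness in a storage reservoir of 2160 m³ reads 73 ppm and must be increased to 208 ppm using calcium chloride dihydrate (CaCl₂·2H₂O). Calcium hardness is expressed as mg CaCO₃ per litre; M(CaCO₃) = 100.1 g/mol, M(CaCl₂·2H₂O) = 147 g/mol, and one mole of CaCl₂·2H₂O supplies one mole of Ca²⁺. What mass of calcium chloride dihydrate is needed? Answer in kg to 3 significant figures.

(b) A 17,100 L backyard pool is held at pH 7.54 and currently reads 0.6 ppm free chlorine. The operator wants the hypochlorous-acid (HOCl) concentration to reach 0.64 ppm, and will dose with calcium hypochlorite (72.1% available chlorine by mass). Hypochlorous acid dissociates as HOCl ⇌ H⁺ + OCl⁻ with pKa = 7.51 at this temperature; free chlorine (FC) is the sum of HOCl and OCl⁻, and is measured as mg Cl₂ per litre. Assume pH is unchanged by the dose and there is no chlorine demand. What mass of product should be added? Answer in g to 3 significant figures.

(a) 428 kg; (b) 17.2 g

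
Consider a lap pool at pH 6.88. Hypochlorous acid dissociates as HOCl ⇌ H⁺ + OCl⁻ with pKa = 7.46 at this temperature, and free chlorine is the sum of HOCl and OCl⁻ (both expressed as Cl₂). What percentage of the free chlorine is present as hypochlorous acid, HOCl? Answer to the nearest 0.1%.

79.2%

[OCl⁻]/[HOCl] = 10^(pH − pKa) = 10^(6.88 − 7.46) = 10^-0.58 = 0.263.
Fraction as HOCl = 1 / (1 + 0.263) = 0.7917.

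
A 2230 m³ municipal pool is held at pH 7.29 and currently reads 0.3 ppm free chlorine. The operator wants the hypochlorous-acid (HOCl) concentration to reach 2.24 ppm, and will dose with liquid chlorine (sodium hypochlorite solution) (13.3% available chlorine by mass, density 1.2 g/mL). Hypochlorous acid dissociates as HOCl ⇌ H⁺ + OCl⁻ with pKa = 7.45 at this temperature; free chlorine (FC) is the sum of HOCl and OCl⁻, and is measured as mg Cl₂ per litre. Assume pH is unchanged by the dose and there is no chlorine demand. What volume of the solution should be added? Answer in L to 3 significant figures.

48.8 L

Volume: 2230 m³ = 2,230,000 L.
[OCl⁻]/[HOCl] = 10^(pH − pKa) = 10^(7.29 − 7.45) = 0.6918; fraction as HOCl = 1/(1 + 0.6918) = 0.5911.
Free chlorine required for 2.24 ppm HOCl: 2.24 / 0.5911 = 3.79 ppm.
FC to add: 3.79 − 0.3 = 3.49 mg/L as Cl₂.
Cl₂ equivalent: 3.49 mg/L × 2,230,000 L = 7782 g.
Product at 13.3% available Cl: 7782 / 0.133 = 58,510 g.
Volume: 58,510 g ÷ 1.2 g/mL = 48,760 mL.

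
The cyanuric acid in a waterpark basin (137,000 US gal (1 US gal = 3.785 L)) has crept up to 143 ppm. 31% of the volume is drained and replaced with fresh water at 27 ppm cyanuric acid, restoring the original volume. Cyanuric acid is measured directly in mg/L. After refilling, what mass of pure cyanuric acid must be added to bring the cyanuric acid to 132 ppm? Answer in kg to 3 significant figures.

12.9 kg

Volume: 137,000 US gal × 3.785 L/gal = 518,545 L.
After draining 31% and refilling: 143 × 0.69 + 27 × 0.31 = 107.04 ppm.
Deficit to target: 132 − 107.04 = 24.96 mg/L.
Mass: 24.96 mg/L × 518,545 L = 12,940 g cyanuric acid.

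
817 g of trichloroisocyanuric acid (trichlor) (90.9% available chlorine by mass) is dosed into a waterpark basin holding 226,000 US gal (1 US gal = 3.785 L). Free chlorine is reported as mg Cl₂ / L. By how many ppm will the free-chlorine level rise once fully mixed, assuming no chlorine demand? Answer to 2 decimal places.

Volume: 226,000 US gal × 3.785 L/gal = 855,410 L.
Available chlorine delivered: 817 g × 0.909 = 742.7 g as Cl₂.
Concentration rise: 742.7 g / 855,410 L = 0.8682 mg/L = 0.87 ppm.

0.87 ppm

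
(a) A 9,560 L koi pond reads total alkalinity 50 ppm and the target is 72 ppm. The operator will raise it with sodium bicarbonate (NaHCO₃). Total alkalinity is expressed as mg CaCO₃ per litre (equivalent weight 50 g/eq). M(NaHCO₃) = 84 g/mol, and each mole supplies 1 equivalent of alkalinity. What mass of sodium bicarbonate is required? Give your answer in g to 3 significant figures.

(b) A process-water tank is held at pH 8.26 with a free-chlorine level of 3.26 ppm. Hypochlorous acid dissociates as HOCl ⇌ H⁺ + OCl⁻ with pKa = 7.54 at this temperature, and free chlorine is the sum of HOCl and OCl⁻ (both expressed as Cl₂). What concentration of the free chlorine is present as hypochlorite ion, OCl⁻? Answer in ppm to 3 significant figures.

(a) 353 g; (b) 2.74 ppm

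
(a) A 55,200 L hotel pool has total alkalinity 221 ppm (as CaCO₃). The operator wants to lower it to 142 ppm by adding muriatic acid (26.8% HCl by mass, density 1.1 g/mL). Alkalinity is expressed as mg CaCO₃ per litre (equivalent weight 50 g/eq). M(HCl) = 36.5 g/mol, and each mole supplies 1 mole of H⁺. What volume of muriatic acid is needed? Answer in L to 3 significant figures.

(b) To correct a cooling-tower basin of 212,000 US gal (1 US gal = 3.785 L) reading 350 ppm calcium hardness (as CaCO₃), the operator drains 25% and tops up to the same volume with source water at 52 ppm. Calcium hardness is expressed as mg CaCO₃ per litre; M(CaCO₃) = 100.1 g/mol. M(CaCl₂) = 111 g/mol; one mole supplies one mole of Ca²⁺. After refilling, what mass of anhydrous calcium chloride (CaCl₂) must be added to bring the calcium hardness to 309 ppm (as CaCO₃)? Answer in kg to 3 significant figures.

(a) Alkalinity to neutralize: (221 − 142) = 79 mg/L as CaCO₃ × 55,200 L = 4361 g as CaCO₃.
(a) Equivalents of H⁺ required: 4361 ÷ 50 g/eq = 87.22 eq = 87.22 mol HCl.
(a) Mass of HCl: 87.22 × 36.5 = 3183 g.
(a) Mass of 26.8% solution: 3183 / 0.268 = 11,880 g.
(a) Volume: 11,880 g ÷ 1.1 g/mL = 10,800 mL.

(b) Volume: 212,000 US gal × 3.785 L/gal = 802,420 L.
(b) After draining 25% and refilling: 350 × 0.75 + 52 × 0.25 = 275.5 ppm.
(b) Deficit to target: 309 − 275.5 = 33.5 mg/L.
(b) As CaCO₃: 33.5 mg/L × 802,420 L = 26,880 g; ÷ 100.1 = 268.5 mol Ca²⁺.
(b) Mass: 268.5 × 111 = 29,810 g.

(a) 10.8 L; (b) 29.8 kg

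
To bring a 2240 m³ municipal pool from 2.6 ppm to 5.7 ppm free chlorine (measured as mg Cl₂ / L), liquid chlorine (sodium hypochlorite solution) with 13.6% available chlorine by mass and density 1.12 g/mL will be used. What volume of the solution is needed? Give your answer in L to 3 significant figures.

45.6 L

Volume: 2240 m³ = 2,240,000 L.
Chlorine deficit: 5.7 − 2.6 = 3.1 ppm = 3.1 mg/L as Cl₂.
Cl₂ equivalent needed: 3.1 mg/L × 2,240,000 L = 6,944,000 mg = 6944 g.
Product at 13.6% available chlorine: 6944 / 0.136 = 51,060 g.
Volume at density 1.12 g/mL: 51,060 g ÷ 1.12 g/mL = 45,590 mL.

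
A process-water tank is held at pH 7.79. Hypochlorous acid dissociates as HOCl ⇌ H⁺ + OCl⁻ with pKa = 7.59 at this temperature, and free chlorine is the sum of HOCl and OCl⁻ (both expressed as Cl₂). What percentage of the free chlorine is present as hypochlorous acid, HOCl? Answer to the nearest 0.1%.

[OCl⁻]/[HOCl] = 10^(pH − pKa) = 10^(7.79 − 7.59) = 10^0.20 = 1.585.
Fraction as HOCl = 1 / (1 + 1.585) = 0.3869.

38.7%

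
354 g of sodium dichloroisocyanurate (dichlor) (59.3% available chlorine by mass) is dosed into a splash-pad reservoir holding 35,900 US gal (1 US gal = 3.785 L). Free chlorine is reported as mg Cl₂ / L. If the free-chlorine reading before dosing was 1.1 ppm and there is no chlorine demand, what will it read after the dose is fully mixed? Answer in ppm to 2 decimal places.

Volume: 35,900 US gal × 3.785 L/gal = 135,882 L.
Available chlorine delivered: 354 g × 0.593 = 209.9 g as Cl₂.
Concentration rise: 209.9 g / 135,882 L = 1.545 mg/L = 1.54 ppm.
Final FC: 1.1 + 1.54 = 2.64 ppm.

2.64 ppm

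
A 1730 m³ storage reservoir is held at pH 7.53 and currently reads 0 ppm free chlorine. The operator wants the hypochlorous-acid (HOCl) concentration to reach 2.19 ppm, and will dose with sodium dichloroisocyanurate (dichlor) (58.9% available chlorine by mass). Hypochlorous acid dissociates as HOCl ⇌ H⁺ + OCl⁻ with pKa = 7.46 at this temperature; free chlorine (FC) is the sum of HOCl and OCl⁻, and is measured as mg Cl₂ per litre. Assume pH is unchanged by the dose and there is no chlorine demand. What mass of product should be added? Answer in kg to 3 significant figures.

14.0 kg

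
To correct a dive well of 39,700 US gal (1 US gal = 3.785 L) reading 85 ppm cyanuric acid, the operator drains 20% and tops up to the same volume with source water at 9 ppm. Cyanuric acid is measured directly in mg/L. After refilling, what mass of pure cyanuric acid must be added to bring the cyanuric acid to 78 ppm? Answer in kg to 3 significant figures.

1.23 kg

Volume: 39,700 US gal × 3.785 L/gal = 150,264 L.
After draining 20% and refilling: 85 × 0.80 + 9 × 0.20 = 69.8 ppm.
Deficit to target: 78 − 69.8 = 8.2 mg/L.
Mass: 8.2 mg/L × 150,264 L = 1232 g cyanuric acid.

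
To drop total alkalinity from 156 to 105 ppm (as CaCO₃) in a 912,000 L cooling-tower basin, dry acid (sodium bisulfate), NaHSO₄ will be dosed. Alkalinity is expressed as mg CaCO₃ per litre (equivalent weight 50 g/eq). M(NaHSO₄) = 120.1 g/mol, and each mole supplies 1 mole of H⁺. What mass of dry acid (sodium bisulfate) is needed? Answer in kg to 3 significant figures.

112 kg

Alkalinity to neutralize: (156 − 105) = 51 mg/L as CaCO₃ × 912,000 L = 46,510 g as CaCO₃.
Equivalents of H⁺ required: 46,510 ÷ 50 g/eq = 930.2 eq = 930.2 mol NaHSO₄.
Mass of NaHSO₄: 930.2 × 120.1 = 111,700 g.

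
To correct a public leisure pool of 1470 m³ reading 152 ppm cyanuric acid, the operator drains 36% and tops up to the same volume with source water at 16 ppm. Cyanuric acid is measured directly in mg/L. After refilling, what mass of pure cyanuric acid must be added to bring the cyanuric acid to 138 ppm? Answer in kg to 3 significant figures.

51.4 kg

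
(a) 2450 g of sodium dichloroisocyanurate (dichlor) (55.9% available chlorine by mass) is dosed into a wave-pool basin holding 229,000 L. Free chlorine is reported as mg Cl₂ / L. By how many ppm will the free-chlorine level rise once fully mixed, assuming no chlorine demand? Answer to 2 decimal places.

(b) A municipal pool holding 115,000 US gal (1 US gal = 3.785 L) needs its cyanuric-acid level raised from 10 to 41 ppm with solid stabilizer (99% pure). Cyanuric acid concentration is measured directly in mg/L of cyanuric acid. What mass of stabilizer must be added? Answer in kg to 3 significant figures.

(a) 5.98 ppm; (b) 13.6 kg

(a) Available chlorine delivered: 2450 g × 0.559 = 1370 g as Cl₂.
(a) Concentration rise: 1370 g / 229,000 L = 5.981 mg/L = 5.98 ppm.

(b) Volume: 115,000 US gal × 3.785 L/gal = 435,275 L.
(b) CYA to add: (41 − 10) = 31 mg/L × 435,275 L = 13,490 g cyanuric acid.
(b) At 99% purity: 13,490 / 0.99 = 13,630 g product.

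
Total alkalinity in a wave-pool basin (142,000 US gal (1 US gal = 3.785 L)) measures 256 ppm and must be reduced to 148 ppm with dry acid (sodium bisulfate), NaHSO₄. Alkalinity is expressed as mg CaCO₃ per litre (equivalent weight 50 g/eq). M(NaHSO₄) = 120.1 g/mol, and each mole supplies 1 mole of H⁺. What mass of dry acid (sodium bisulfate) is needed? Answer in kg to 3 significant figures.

Volume: 142,000 US gal × 3.785 L/gal = 537,470 L.
Alkalinity to neutralize: (256 − 148) = 108 mg/L as CaCO₃ × 537,470 L = 58,050 g as CaCO₃.
Equivalents of H⁺ required: 58,050 ÷ 50 g/eq = 1161 eq = 1161 mol NaHSO₄.
Mass of NaHSO₄: 1161 × 120.1 = 139,400 g.

139 kg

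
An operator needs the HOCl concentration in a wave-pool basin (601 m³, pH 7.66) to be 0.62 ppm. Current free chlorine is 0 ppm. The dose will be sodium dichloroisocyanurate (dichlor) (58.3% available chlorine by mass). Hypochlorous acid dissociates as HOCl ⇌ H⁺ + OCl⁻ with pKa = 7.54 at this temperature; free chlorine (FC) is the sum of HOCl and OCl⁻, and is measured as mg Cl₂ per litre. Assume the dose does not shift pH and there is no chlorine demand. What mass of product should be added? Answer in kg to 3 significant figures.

Volume: 601 m³ = 601,000 L.
[OCl⁻]/[HOCl] = 10^(pH − pKa) = 10^(7.66 − 7.54) = 1.318; fraction as HOCl = 1/(1 + 1.318) = 0.4314.
Free chlorine required for 0.62 ppm HOCl: 0.62 / 0.4314 = 1.437 ppm.
FC to add: 1.437 − 0 = 1.437 mg/L as Cl₂.
Cl₂ equivalent: 1.437 mg/L × 601,000 L = 863.8 g.
Product at 58.3% available Cl: 863.8 / 0.583 = 1482 g.

1.48 kg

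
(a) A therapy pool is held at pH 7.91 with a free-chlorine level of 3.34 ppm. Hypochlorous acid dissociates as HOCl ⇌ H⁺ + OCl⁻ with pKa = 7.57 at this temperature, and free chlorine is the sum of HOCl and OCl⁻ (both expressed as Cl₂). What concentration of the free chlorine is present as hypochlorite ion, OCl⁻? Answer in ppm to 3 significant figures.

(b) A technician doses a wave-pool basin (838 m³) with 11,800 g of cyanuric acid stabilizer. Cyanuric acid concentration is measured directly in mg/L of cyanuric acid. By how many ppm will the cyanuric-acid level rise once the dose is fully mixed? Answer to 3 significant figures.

(a) 2.29 ppm; (b) 14.1 ppm

(a) [OCl⁻]/[HOCl] = 10^(pH − pKa) = 10^(7.91 − 7.57) = 10^0.34 = 2.188.
(a) Fraction as HOCl = 1 / (1 + 2.188) = 0.3137.
(a) OCl⁻ = (1 − 0.3137) × 3.34 ppm = 2.292 ppm.

(b) Volume: 838 m³ = 838,000 L.
(b) Rise: 11,800 g / 838,000 L × 1000 = 14.08 mg/L.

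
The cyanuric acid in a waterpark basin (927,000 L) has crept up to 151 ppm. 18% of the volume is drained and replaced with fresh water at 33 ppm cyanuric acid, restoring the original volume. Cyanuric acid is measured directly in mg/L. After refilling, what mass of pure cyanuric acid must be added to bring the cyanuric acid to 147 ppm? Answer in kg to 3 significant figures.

After draining 18% and refilling: 151 × 0.82 + 33 × 0.18 = 129.76 ppm.
Deficit to target: 147 − 129.76 = 17.24 mg/L.
Mass: 17.24 mg/L × 927,000 L = 15,980 g cyanuric acid.

16.0 kg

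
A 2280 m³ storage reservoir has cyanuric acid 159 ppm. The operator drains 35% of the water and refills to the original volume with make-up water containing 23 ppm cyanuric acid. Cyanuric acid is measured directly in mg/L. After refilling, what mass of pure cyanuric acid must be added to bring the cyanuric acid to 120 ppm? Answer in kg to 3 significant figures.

19.6 kg

Volume: 2280 m³ = 2,280,000 L.
After draining 35% and refilling: 159 × 0.65 + 23 × 0.35 = 111.4 ppm.
Deficit to target: 120 − 111.4 = 8.6 mg/L.
Mass: 8.6 mg/L × 2,280,000 L = 19,610 g cyanuric acid.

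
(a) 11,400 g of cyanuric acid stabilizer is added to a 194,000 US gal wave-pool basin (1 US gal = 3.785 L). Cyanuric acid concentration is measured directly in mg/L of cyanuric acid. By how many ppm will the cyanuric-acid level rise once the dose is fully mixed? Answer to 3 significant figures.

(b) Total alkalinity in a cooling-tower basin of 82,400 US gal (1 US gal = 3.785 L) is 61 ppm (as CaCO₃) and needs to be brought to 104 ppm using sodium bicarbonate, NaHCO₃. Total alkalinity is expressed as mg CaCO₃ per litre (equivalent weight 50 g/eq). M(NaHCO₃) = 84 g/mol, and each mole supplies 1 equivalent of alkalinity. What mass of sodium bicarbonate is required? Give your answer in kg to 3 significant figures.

(a) Volume: 194,000 US gal × 3.785 L/gal = 734,290 L.
(a) Rise: 11,400 g / 734,290 L × 1000 = 15.53 mg/L.

(b) Volume: 82,400 US gal × 3.785 L/gal = 311,884 L.
(b) Alkalinity to add: (104 − 61) = 43 mg/L as CaCO₃ × 311,884 L = 13,410 g as CaCO₃.
(b) Equivalents: 13,410 g ÷ 50 g/eq = 268.2 eq.
(b) NaHCO₃ supplies 1 eq per mole → 268.2 mol.
(b) Mass: 268.2 mol × 84 g/mol = 22,530 g.

(a) 15.5 ppm; (b) 22.5 kg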